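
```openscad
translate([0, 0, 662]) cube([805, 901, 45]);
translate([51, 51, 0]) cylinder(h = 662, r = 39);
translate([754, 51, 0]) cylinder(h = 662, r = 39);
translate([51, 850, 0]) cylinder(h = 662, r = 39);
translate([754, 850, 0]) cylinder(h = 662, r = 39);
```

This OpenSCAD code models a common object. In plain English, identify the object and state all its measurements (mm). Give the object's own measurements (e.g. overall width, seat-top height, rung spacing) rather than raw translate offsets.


A rectangular dining table. The top is 805×901×45 mm with its upper surface at z = 707 mm. It stands on four round legs of 78 mm diameter, each leg's bounding box inset 12 mm from the nearest pair of top edges, running from the floor to the underside of the top.


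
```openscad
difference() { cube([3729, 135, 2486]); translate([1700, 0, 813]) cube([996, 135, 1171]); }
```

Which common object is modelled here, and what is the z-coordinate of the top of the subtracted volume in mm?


A wall with a window opening. The window head height is 1984 mm.

A wall with a rectangular opening subtracted — a window. Sill at z = 813, opening 1171 mm tall, so the head is at 813 + 1171 = 1984 mm.


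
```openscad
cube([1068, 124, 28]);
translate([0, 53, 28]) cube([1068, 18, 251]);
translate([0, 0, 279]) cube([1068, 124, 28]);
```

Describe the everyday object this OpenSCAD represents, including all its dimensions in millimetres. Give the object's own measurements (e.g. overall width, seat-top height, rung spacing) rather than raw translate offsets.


An I-beam lying along x, 1068 mm long. Overall section height 307 mm. Two flanges 124 mm wide (y) and 28 mm thick, one on the floor and one at the top; a web 18 mm thick runs between them, centred on the flange width.


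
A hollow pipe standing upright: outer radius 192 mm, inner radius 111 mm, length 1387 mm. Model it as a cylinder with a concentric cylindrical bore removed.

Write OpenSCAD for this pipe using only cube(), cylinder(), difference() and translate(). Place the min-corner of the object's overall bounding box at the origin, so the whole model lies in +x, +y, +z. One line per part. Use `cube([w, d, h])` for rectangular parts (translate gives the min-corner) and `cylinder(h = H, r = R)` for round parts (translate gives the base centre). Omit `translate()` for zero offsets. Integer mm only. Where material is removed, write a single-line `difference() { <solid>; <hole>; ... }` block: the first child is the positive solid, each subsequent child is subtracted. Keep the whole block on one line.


difference() { translate([192, 192, 0]) cylinder(h = 1387, r = 192); translate([192, 192, 0]) cylinder(h = 1387, r = 111); }


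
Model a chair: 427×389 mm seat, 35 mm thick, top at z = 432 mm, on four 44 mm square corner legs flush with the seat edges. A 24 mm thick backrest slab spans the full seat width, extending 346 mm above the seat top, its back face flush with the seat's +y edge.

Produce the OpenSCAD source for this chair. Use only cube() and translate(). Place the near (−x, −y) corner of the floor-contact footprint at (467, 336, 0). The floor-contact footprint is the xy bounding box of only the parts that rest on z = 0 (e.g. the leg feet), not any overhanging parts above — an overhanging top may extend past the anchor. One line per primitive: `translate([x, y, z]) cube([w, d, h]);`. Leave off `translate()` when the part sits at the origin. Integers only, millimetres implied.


// leg_h = 432 - 35 = 397
translate([467, 336, 397]) cube([427, 389, 35]);
translate([467, 336, 0]) cube([44, 44, 397]);
translate([850, 336, 0]) cube([44, 44, 397]);
translate([467, 681, 0]) cube([44, 44, 397]);
translate([850, 681, 0]) cube([44, 44, 397]);
translate([467, 701, 432]) cube([427, 24, 346]);


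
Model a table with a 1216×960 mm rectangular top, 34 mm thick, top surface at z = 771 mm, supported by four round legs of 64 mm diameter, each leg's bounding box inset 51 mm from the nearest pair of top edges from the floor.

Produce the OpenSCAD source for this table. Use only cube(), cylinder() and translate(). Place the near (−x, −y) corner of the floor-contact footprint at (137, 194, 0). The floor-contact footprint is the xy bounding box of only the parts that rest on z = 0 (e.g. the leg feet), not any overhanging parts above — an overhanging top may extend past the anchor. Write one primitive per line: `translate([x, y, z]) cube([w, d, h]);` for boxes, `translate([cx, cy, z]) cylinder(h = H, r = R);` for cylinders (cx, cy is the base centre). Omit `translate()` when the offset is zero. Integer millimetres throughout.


translate([86, 143, 737]) cube([1216, 960, 34]);
translate([169, 226, 0]) cylinder(h = 737, r = 32);
translate([1219, 226, 0]) cylinder(h = 737, r = 32);
translate([169, 1020, 0]) cylinder(h = 737, r = 32);
translate([1219, 1020, 0]) cylinder(h = 737, r = 32);


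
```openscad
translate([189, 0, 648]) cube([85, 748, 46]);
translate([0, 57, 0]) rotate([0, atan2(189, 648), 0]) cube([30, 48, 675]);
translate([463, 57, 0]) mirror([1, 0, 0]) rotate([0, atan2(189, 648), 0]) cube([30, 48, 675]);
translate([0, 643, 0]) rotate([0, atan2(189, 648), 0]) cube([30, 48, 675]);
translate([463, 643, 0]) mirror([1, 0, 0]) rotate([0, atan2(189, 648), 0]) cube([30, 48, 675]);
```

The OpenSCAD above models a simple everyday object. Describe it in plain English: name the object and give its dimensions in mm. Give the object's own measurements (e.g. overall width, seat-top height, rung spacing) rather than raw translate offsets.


A sawhorse. A 85×748×46 mm beam (x, y, z) sits on two A-frame leg pairs. Each pair is two raked legs of 30×48 mm section (48 mm along y) splaying symmetrically in x. Each leg rises 648 mm vertically over 189 mm of horizontal reach and is 675 mm long along its own axis. Every leg's outer bottom edge rests on the floor and its outer top edge meets a bottom edge of the beam — the left legs (tilting toward +x) meet the beam's −x bottom edge, the right legs (their mirror images, tilting toward −x) meet its +x bottom edge — so the leg tops tuck under the beam, the beam's underside is 648 mm above the floor, and the feet are 463 mm apart outside-to-outside with the beam centred between them. The two leg pairs are set in 57 mm from either end of the beam.


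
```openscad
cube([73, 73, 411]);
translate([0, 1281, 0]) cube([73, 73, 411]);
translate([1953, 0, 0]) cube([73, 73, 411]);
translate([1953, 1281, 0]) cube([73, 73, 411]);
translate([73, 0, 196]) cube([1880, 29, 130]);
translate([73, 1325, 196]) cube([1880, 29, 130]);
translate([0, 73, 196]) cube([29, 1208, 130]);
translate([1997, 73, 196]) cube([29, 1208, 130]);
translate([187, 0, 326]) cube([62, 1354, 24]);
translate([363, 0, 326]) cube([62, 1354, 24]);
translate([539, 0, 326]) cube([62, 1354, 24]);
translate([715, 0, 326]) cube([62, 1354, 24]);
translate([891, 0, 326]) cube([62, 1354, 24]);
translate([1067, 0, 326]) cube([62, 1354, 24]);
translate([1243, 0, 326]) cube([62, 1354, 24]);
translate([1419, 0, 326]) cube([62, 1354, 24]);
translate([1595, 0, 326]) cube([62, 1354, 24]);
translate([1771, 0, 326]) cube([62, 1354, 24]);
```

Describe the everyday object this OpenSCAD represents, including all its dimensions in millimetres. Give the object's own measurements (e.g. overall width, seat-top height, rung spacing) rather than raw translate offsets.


A bed frame 2026 mm long (x) by 1354 mm wide (y). Four 73×73 mm corner posts, 411 mm tall, at the corners of the footprint. Four rails of 29 mm thickness and 130 mm height run between adjacent posts with their undersides at z = 196 mm, their outer faces flush with the outside of the frame (the two x-running rails run between the posts' inner faces; the two y-running rails run between the posts' inner faces). 10 slats, each 62 mm wide (x) and 24 mm thick, lie across the top of the two x-running rails, running the full 1354 mm width of the frame in y; along x they sit between the end posts with a 114 mm gap after the −x posts and between neighbouring slats, leaving 120 mm before the +x posts.


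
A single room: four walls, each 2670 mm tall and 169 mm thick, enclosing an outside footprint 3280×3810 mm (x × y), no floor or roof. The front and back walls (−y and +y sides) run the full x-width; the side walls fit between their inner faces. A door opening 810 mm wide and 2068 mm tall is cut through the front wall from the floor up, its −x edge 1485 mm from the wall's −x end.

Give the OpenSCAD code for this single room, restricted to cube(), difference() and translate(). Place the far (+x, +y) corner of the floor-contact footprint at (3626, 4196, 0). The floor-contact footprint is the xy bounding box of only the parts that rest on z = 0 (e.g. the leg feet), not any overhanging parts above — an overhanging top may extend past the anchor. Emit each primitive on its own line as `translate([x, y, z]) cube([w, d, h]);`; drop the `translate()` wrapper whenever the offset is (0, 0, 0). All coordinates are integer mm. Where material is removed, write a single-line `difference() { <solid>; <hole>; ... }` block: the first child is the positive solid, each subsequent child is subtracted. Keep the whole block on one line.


difference() { translate([346, 386, 0]) cube([3280, 169, 2670]); translate([1831, 386, 0]) cube([810, 169, 2068]); }
translate([346, 4027, 0]) cube([3280, 169, 2670]);
translate([346, 555, 0]) cube([169, 3472, 2670]);
translate([3457, 555, 0]) cube([169, 3472, 2670]);


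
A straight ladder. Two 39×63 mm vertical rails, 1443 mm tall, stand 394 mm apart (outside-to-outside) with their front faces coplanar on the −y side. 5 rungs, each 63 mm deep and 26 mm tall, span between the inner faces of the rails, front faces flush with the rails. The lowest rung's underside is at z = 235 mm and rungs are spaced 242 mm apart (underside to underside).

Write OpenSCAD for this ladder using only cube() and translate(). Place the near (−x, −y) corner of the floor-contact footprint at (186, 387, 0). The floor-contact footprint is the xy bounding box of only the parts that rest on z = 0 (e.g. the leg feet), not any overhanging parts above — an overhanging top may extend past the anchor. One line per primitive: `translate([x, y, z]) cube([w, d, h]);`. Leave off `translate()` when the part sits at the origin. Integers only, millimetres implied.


translate([186, 387, 0]) cube([39, 63, 1443]);
translate([541, 387, 0]) cube([39, 63, 1443]);
translate([225, 387, 235]) cube([316, 63, 26]);
translate([225, 387, 477]) cube([316, 63, 26]);
translate([225, 387, 719]) cube([316, 63, 26]);
translate([225, 387, 961]) cube([316, 63, 26]);
translate([225, 387, 1203]) cube([316, 63, 26]);


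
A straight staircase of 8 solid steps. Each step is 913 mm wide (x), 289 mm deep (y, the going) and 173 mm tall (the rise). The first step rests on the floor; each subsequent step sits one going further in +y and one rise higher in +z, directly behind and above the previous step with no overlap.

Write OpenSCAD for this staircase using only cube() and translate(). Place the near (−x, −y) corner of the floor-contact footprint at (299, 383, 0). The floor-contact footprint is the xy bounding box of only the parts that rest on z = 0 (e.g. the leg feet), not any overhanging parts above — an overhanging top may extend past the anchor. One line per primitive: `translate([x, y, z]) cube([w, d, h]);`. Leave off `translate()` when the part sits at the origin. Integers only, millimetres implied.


translate([299, 383, 0]) cube([913, 289, 173]);
translate([299, 672, 173]) cube([913, 289, 173]);
translate([299, 961, 346]) cube([913, 289, 173]);
translate([299, 1250, 519]) cube([913, 289, 173]);
translate([299, 1539, 692]) cube([913, 289, 173]);
translate([299, 1828, 865]) cube([913, 289, 173]);
translate([299, 2117, 1038]) cube([913, 289, 173]);
translate([299, 2406, 1211]) cube([913, 289, 173]);


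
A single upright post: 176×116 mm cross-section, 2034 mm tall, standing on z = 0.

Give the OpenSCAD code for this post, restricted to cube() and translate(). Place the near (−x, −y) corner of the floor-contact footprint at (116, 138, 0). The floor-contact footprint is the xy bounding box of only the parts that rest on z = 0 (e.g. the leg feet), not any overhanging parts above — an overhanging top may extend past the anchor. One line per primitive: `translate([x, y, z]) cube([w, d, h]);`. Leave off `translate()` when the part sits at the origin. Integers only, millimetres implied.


translate([116, 138, 0]) cube([176, 116, 2034]);


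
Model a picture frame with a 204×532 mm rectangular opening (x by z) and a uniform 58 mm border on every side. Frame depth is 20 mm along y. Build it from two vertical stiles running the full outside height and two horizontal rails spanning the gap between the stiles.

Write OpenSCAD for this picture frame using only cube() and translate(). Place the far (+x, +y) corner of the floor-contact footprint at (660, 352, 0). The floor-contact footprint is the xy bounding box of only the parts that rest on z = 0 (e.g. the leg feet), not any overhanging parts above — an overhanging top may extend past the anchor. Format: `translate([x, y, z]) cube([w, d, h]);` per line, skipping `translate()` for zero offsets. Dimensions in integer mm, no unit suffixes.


translate([340, 332, 0]) cube([58, 20, 648]);
translate([602, 332, 0]) cube([58, 20, 648]);
translate([398, 332, 0]) cube([204, 20, 58]);
translate([398, 332, 590]) cube([204, 20, 58]);


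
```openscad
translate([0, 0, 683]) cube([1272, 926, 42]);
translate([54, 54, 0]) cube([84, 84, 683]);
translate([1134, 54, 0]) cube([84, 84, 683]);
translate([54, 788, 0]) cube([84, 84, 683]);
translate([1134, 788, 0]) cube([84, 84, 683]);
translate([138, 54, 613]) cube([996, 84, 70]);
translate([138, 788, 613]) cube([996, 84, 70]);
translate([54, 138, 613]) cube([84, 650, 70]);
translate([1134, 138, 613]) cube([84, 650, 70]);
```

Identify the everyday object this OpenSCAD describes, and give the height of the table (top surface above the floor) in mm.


A table. The table height is 725 mm.

A 1272×926×42 slab sits at z = 683 on four 84 mm square posts — a table. The top surface is at 683 + 42 = 725 mm.


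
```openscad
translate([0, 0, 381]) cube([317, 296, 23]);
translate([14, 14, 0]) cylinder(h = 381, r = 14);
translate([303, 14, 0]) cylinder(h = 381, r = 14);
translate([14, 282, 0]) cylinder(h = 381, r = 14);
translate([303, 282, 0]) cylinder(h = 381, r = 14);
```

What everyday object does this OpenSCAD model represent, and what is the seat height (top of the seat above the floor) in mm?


A stool. The seat height is 404 mm.

A 317×296×23 slab at z = 381 on four corner cylinders — a stool. The seat top is 381 + 23 = 404 mm.


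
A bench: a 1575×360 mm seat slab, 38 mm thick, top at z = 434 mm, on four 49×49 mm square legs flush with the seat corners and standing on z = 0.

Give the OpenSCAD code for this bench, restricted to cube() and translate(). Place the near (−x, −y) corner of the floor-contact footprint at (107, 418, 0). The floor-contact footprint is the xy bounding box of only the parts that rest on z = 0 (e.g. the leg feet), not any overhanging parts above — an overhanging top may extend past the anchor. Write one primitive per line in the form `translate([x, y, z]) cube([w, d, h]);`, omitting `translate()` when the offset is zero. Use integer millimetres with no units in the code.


translate([107, 418, 396]) cube([1575, 360, 38]);
translate([107, 418, 0]) cube([49, 49, 396]);
translate([107, 729, 0]) cube([49, 49, 396]);
translate([1633, 418, 0]) cube([49, 49, 396]);
translate([1633, 729, 0]) cube([49, 49, 396]);


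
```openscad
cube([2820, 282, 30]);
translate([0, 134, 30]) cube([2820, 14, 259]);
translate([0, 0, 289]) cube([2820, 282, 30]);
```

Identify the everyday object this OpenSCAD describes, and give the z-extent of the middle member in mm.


An I-beam. The web height is 259 mm.

Two wide flanges with a thin centred web — an I-beam. Overall 319 mm minus two 30 mm flanges gives a web of 319 − 2·30 = 259 mm.


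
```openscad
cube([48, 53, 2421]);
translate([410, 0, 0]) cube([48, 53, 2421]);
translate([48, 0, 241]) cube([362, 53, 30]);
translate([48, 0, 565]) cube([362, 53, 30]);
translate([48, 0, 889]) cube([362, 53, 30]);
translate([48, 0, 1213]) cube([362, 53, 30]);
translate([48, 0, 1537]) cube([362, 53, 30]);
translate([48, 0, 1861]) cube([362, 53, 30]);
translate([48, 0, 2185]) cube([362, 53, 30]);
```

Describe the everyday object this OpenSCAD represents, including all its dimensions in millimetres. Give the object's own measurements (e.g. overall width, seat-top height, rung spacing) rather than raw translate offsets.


A straight ladder. Two 48×53 mm vertical rails, 2421 mm tall, stand 458 mm apart (outside-to-outside) with their front faces coplanar on the −y side. 7 rungs, each 53 mm deep and 30 mm tall, span between the inner faces of the rails, front faces flush with the rails. The lowest rung's underside is at z = 241 mm and rungs are spaced 324 mm apart (underside to underside).


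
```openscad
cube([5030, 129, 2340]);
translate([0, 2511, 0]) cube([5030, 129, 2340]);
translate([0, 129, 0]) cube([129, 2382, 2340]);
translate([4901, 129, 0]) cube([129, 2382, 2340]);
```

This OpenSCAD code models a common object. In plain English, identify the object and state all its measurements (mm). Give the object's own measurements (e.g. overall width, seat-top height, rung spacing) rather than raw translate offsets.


The wall frame of a small rectangular building: four walls, each 2340 mm tall and 129 mm thick, enclosing a footprint 5030 mm (x) by 2640 mm (y) outside-to-outside, with no floor or roof. The front and back walls (the −y and +y sides) span the full width; the two side walls fit between them.


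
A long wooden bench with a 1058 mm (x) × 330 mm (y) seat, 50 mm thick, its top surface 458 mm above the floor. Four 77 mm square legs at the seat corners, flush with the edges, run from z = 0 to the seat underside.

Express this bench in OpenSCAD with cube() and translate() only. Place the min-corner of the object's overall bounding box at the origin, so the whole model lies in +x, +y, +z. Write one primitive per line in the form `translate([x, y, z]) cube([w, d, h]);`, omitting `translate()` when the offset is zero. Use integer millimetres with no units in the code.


translate([0, 0, 408]) cube([1058, 330, 50]);
cube([77, 77, 408]);
translate([0, 253, 0]) cube([77, 77, 408]);
translate([981, 0, 0]) cube([77, 77, 408]);
translate([981, 253, 0]) cube([77, 77, 408]);


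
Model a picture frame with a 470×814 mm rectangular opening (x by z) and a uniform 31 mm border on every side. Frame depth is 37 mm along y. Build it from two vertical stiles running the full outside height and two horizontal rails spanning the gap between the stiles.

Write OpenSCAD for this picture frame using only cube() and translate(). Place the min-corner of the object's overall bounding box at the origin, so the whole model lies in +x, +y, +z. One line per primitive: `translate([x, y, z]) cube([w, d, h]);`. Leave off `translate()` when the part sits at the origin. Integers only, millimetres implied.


cube([31, 37, 876]);
translate([501, 0, 0]) cube([31, 37, 876]);
translate([31, 0, 0]) cube([470, 37, 31]);
translate([31, 0, 845]) cube([470, 37, 31]);


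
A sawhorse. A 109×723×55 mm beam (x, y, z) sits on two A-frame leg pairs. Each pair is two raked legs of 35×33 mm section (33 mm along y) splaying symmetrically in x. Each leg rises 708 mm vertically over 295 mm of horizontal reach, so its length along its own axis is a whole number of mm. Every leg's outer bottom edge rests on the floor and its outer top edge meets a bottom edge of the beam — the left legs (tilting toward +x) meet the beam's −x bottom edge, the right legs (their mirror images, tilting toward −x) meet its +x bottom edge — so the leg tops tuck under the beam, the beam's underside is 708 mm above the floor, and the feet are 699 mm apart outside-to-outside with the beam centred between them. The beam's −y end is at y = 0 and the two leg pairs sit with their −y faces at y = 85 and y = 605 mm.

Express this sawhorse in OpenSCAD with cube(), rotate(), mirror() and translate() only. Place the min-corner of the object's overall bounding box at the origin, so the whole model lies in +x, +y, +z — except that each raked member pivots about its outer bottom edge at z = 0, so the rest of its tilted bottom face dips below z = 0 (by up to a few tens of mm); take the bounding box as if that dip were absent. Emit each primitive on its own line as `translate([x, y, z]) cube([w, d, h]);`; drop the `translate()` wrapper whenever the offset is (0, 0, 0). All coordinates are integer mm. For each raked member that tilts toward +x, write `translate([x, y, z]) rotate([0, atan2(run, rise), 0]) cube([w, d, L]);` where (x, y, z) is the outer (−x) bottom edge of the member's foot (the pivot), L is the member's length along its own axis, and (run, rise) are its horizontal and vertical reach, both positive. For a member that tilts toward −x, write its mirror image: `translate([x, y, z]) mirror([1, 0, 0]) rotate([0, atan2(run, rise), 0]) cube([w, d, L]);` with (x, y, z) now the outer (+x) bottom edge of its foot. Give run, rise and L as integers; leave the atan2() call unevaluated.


translate([295, 0, 708]) cube([109, 723, 55]);
translate([0, 85, 0]) rotate([0, atan2(295, 708), 0]) cube([35, 33, 767]);
translate([699, 85, 0]) mirror([1, 0, 0]) rotate([0, atan2(295, 708), 0]) cube([35, 33, 767]);
translate([0, 605, 0]) rotate([0, atan2(295, 708), 0]) cube([35, 33, 767]);
translate([699, 605, 0]) mirror([1, 0, 0]) rotate([0, atan2(295, 708), 0]) cube([35, 33, 767]);


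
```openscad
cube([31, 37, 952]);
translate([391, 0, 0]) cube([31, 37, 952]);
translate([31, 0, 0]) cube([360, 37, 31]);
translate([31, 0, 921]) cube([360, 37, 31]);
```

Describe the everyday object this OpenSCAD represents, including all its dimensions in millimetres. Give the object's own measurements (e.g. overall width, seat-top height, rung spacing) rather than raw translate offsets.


A rectangular picture frame lying in the x–z plane (depth along y). The opening is 360 mm wide (x) by 890 mm tall (z), surrounded by a border 31 mm wide on all four sides. The frame is 37 mm deep and is made of two full-height vertical stiles with two horizontal rails fitted between them.


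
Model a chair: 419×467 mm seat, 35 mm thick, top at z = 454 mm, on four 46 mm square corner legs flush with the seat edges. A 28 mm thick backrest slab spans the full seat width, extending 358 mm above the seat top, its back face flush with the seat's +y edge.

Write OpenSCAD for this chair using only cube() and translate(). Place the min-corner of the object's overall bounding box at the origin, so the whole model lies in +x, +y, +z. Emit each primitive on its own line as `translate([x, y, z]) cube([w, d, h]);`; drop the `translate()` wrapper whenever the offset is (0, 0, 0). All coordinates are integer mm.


translate([0, 0, 419]) cube([419, 467, 35]);
cube([46, 46, 419]);
translate([373, 0, 0]) cube([46, 46, 419]);
translate([0, 421, 0]) cube([46, 46, 419]);
translate([373, 421, 0]) cube([46, 46, 419]);
translate([0, 439, 454]) cube([419, 28, 358]);


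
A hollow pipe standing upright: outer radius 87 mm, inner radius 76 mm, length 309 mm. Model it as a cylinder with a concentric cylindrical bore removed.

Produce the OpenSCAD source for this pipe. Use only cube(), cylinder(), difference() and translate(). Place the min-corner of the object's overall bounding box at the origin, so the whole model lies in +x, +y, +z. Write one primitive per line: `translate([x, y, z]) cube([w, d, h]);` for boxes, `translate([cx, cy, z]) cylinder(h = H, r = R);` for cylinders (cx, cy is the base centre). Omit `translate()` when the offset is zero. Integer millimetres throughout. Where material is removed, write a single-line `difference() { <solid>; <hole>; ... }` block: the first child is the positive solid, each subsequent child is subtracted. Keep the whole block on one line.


difference() { translate([87, 87, 0]) cylinder(h = 309, r = 87); translate([87, 87, 0]) cylinder(h = 309, r = 76); }


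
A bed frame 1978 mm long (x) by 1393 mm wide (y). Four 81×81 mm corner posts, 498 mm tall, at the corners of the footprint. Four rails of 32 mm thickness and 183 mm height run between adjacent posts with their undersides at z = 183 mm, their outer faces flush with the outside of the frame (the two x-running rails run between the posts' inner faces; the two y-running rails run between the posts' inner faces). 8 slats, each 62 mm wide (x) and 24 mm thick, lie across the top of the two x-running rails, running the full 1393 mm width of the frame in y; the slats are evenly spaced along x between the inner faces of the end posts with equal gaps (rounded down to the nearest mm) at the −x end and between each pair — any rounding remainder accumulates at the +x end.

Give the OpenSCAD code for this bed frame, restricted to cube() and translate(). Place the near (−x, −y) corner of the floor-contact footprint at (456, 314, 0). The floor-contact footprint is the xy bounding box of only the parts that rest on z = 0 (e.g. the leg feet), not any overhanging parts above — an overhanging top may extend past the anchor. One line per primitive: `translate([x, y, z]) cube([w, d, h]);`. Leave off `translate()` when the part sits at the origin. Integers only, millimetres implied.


translate([456, 314, 0]) cube([81, 81, 498]);
translate([456, 1626, 0]) cube([81, 81, 498]);
translate([2353, 314, 0]) cube([81, 81, 498]);
translate([2353, 1626, 0]) cube([81, 81, 498]);
translate([537, 314, 183]) cube([1816, 32, 183]);
translate([537, 1675, 183]) cube([1816, 32, 183]);
translate([456, 395, 183]) cube([32, 1231, 183]);
translate([2402, 395, 183]) cube([32, 1231, 183]);
translate([683, 314, 366]) cube([62, 1393, 24]);
translate([891, 314, 366]) cube([62, 1393, 24]);
translate([1099, 314, 366]) cube([62, 1393, 24]);
translate([1307, 314, 366]) cube([62, 1393, 24]);
translate([1515, 314, 366]) cube([62, 1393, 24]);
translate([1723, 314, 366]) cube([62, 1393, 24]);
translate([1931, 314, 366]) cube([62, 1393, 24]);
translate([2139, 314, 366]) cube([62, 1393, 24]);


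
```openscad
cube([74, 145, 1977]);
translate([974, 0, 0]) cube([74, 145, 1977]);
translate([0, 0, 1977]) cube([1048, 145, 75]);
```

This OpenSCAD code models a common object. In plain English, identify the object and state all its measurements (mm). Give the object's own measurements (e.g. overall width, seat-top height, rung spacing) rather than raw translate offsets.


A door frame. The clear opening is 900 mm wide and 1977 mm high. Two 74 mm wide jambs, 145 mm deep, stand either side of the opening from the floor to the top of the opening. A 75 mm thick head sits across the top of both jambs, spanning the full outside width of the frame.


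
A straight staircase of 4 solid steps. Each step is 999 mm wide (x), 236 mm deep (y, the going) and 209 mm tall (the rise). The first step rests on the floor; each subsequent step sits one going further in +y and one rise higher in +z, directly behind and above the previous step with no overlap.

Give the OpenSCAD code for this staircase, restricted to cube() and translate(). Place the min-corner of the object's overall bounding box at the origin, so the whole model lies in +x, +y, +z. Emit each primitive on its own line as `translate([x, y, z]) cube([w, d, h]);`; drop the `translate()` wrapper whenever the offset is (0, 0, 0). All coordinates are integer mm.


cube([999, 236, 209]);
translate([0, 236, 209]) cube([999, 236, 209]);
translate([0, 472, 418]) cube([999, 236, 209]);
translate([0, 708, 627]) cube([999, 236, 209]);


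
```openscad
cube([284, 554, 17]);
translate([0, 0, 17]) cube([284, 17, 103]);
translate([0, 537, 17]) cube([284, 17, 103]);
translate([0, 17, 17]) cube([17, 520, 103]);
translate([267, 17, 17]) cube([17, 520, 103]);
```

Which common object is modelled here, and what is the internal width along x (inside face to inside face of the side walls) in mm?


An open box. The internal width is 250 mm.

A 284×554 base slab with four walls standing on it — an open box. The base is 284 mm wide and the walls are 17 mm thick, so the internal width is 284 − 2 × 17 = 250 mm.


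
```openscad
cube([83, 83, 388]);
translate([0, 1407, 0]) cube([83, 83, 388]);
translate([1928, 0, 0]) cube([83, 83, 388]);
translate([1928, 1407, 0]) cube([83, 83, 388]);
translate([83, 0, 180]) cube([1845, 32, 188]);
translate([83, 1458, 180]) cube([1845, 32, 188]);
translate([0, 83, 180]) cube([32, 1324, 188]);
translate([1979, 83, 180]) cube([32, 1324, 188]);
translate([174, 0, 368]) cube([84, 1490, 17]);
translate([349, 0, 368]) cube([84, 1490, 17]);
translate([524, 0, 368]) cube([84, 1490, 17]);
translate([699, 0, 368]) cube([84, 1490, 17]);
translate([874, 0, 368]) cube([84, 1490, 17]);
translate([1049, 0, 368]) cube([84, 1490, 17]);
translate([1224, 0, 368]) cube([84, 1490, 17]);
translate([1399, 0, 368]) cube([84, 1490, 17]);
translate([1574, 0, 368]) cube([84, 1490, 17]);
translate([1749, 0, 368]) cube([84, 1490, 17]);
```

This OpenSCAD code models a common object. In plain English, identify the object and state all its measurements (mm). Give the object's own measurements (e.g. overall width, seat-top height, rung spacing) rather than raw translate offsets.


A bed frame 2011 mm long (x) by 1490 mm wide (y). Four 83×83 mm corner posts, 388 mm tall, at the corners of the footprint. Four rails of 32 mm thickness and 188 mm height run between adjacent posts with their undersides at z = 180 mm, their outer faces flush with the outside of the frame (the two x-running rails run between the posts' inner faces; the two y-running rails run between the posts' inner faces). 10 slats, each 84 mm wide (x) and 17 mm thick, lie across the top of the two x-running rails, running the full 1490 mm width of the frame in y; along x they sit between the end posts with a 91 mm gap after the −x posts and between neighbouring slats, leaving 95 mm before the +x posts.


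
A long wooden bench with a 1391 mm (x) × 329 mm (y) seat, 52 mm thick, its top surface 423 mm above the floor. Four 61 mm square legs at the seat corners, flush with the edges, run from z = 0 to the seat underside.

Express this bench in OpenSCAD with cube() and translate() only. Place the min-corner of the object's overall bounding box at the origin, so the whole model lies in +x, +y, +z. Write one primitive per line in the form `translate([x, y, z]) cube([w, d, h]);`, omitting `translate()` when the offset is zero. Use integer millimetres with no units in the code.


translate([0, 0, 371]) cube([1391, 329, 52]);
cube([61, 61, 371]);
translate([0, 268, 0]) cube([61, 61, 371]);
translate([1330, 0, 0]) cube([61, 61, 371]);
translate([1330, 268, 0]) cube([61, 61, 371]);


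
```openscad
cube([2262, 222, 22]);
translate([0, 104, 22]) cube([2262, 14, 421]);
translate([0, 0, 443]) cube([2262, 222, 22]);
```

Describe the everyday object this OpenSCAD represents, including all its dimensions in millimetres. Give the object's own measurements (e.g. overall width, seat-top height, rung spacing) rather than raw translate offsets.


An I-beam lying along x, 2262 mm long. Overall section height 465 mm. Two flanges 222 mm wide (y) and 22 mm thick, one on the floor and one at the top; a web 14 mm thick runs between them, centred on the flange width.


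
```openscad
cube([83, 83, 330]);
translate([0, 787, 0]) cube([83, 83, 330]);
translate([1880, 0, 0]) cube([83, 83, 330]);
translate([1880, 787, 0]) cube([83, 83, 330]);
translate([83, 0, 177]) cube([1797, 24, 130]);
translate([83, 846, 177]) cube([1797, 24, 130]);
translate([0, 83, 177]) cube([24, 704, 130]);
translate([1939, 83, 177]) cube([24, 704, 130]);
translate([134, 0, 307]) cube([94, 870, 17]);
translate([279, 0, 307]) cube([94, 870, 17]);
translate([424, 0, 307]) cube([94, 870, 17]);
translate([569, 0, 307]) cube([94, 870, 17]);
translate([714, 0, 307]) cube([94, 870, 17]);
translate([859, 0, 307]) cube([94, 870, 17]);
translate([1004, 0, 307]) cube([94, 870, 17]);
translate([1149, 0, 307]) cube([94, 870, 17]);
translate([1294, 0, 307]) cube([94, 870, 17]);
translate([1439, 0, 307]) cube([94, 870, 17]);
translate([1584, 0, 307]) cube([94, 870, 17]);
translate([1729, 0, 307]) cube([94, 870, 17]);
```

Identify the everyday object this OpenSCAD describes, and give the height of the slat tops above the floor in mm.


A bed frame. The slat-top height is 324 mm.

Four posts, four rails, and a row of slats — a bed frame. Slats sit on the rails at z = 177 + 130 = 307; with slat thickness 17, the top is 324 mm.


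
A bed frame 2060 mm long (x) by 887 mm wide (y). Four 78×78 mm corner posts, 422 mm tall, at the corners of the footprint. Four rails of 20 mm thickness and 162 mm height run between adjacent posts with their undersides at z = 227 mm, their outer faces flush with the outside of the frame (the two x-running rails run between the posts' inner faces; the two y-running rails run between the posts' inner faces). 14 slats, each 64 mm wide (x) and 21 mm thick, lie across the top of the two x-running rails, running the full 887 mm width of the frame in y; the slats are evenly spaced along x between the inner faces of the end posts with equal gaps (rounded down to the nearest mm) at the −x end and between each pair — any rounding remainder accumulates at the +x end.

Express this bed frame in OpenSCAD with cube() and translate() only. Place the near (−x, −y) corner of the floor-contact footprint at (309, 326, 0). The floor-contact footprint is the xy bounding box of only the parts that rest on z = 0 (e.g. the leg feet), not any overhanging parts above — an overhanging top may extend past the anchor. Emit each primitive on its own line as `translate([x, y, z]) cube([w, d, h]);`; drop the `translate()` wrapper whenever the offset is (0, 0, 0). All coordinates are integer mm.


translate([309, 326, 0]) cube([78, 78, 422]);
translate([309, 1135, 0]) cube([78, 78, 422]);
translate([2291, 326, 0]) cube([78, 78, 422]);
translate([2291, 1135, 0]) cube([78, 78, 422]);
translate([387, 326, 227]) cube([1904, 20, 162]);
translate([387, 1193, 227]) cube([1904, 20, 162]);
translate([309, 404, 227]) cube([20, 731, 162]);
translate([2349, 404, 227]) cube([20, 731, 162]);
translate([454, 326, 389]) cube([64, 887, 21]);
translate([585, 326, 389]) cube([64, 887, 21]);
translate([716, 326, 389]) cube([64, 887, 21]);
translate([847, 326, 389]) cube([64, 887, 21]);
translate([978, 326, 389]) cube([64, 887, 21]);
translate([1109, 326, 389]) cube([64, 887, 21]);
translate([1240, 326, 389]) cube([64, 887, 21]);
translate([1371, 326, 389]) cube([64, 887, 21]);
translate([1502, 326, 389]) cube([64, 887, 21]);
translate([1633, 326, 389]) cube([64, 887, 21]);
translate([1764, 326, 389]) cube([64, 887, 21]);
translate([1895, 326, 389]) cube([64, 887, 21]);
translate([2026, 326, 389]) cube([64, 887, 21]);
translate([2157, 326, 389]) cube([64, 887, 21]);


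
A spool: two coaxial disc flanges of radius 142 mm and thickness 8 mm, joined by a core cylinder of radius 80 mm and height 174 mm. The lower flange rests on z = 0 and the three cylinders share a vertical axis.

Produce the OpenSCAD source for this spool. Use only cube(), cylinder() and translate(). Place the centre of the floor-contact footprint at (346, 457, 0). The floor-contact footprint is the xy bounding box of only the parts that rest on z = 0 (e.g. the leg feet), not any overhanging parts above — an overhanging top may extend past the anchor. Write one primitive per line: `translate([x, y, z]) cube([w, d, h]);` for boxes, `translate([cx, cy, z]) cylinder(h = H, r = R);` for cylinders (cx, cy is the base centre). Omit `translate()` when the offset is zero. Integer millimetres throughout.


translate([346, 457, 0]) cylinder(h = 8, r = 142);
translate([346, 457, 8]) cylinder(h = 174, r = 80);
translate([346, 457, 182]) cylinder(h = 8, r = 142);


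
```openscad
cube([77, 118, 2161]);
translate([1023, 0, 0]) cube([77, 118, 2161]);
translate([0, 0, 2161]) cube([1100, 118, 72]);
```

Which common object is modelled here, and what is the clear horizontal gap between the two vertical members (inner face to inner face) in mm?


A door frame. The clear opening width is 946 mm.

Two 2161 mm tall posts with a header on top — a door frame. The left jamb is 77 mm wide at x = 0; the right jamb starts at x = 1023. The clear opening is 1023 − 77 = 946 mm.


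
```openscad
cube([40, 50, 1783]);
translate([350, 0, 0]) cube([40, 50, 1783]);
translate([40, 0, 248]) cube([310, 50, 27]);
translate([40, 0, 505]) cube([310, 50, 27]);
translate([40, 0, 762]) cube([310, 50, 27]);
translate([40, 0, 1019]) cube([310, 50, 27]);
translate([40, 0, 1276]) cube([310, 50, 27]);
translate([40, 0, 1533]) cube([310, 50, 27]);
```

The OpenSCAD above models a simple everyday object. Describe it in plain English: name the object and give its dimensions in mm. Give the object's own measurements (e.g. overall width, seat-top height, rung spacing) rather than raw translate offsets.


A straight ladder. Two 40×50 mm vertical rails, 1783 mm tall, stand 390 mm apart (outside-to-outside) with their front faces coplanar on the −y side. 6 rungs, each 50 mm deep and 27 mm tall, span between the inner faces of the rails, front faces flush with the rails. The lowest rung's underside is at z = 248 mm and rungs are spaced 257 mm apart (underside to underside).


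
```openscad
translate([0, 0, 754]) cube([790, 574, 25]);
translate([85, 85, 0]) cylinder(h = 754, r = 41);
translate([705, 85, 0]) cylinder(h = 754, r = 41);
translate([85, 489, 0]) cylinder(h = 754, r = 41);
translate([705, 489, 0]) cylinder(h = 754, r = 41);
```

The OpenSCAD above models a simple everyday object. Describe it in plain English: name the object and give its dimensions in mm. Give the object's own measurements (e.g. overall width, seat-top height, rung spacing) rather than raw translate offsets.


A rectangular dining table. The top is 790×574×25 mm with its upper surface at z = 779 mm. It stands on four round legs of 82 mm diameter, each leg's bounding box inset 44 mm from the nearest pair of top edges, running from the floor to the underside of the top.


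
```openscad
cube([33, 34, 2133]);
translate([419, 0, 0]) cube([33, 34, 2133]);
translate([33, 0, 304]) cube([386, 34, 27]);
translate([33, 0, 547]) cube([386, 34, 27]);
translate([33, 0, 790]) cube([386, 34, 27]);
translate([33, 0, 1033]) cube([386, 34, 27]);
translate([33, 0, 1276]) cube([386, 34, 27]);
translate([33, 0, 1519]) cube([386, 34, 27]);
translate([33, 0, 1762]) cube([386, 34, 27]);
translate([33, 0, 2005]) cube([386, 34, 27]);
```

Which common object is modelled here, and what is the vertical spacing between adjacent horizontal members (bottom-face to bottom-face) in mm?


A ladder. The rung spacing is 243 mm.

Two tall 33×34 posts with 8 short bars between them — a ladder. Adjacent rungs sit at z = 304 and z = 547, so the spacing is 547 − 304 = 243 mm.


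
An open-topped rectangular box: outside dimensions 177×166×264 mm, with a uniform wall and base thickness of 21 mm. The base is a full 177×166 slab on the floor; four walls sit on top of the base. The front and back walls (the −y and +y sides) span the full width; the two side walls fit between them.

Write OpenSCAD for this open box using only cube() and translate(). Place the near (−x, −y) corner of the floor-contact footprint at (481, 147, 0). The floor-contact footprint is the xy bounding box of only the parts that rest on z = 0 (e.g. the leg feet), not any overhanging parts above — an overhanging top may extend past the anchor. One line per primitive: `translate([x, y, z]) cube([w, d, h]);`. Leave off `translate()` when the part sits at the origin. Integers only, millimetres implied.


translate([481, 147, 0]) cube([177, 166, 21]);
translate([481, 147, 21]) cube([177, 21, 243]);
translate([481, 292, 21]) cube([177, 21, 243]);
translate([481, 168, 21]) cube([21, 124, 243]);
translate([637, 168, 21]) cube([21, 124, 243]);
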